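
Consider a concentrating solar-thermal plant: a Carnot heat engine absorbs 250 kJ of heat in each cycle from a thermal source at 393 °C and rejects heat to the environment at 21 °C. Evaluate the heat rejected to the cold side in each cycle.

T_H = 393 °C → 393 + 273.15 = 666.15 K.
T_C = 21 °C → 21 + 273.15 = 294.15 K.
Since the cycle is reversible, η = 1 − T_C/T_H = 1 − 294.15/666.15 = 0.5584.
For a reversible cycle Q_C/Q_H = T_C/T_H, so Q_C = 250 × 294.15/666.15 = 110 kJ.

Q_C ≈ 110 kJ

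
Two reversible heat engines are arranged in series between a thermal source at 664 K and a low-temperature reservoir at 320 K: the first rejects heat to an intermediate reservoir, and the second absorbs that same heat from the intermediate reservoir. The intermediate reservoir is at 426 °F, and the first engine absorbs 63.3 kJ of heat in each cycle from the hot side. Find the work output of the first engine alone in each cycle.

W₁ ≈ 16.39 kJ

T_m = 426 °F → (426 − 32) × 5/9 = 218.89 °C = 492.04 K.
First-stage efficiency η₁ = 1 − T_m/T_H = 1 − 492.04/664.00 = 0.2590.
W₁ = η₁·Q_H = 0.2590 × 63.3 = 16.39 kJ.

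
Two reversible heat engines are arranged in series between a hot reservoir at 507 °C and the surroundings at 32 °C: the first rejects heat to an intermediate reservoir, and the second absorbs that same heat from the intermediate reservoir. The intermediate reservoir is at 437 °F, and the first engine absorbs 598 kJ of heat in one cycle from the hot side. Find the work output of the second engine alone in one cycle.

T_H = 507 °C → 507 + 273.15 = 780.15 K.
T_C = 32 °C → 32 + 273.15 = 305.15 K.
T_m = 437 °F → (437 − 32) × 5/9 = 225.00 °C = 498.15 K.
Heat entering the second stage: Q_m = Q_H·(T_m/T_H) = 598 × 498.15/780.15 = 382 kJ.
Second-stage efficiency η₂ = 1 − T_C/T_m = 1 − 305.15/498.15 = 0.3874, so W₂ = η₂·Q_m = 148 kJ.

W₂ ≈ 148 kJ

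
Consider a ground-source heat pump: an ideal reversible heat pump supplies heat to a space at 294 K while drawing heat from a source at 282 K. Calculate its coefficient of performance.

For a reversible heat pump, COP_HP = T_H/(T_H − T_C) = 294.00/(294.00 − 282.00) = 24.5.

COP_HP ≈ 24.5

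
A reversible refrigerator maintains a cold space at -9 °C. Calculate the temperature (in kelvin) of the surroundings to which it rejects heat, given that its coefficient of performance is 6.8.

T_H ≈ 303 K

T_C = -9 °C → -9 + 273.15 = 264.15 K.
COP_R = T_C/(T_H − T_C) ⇒ T_H = T_C·(1 + 1/COP_R) = 264.15 × (1 + 1/6.8) = 303 K.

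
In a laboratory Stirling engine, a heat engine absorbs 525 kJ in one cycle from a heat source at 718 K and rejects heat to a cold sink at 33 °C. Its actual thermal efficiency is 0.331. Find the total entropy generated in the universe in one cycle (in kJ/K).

T_C = 33 °C → 33 + 273.15 = 306.15 K.
W = η·Q_H = 0.331 × 525 = 173.8 kJ, so Q_C = Q_H − W = 351.2 kJ.
Entropy balance on the reservoirs: −Q_H/T_H = -0.7312 kJ/K, +Q_C/T_C = 1.147 kJ/K.
ΔS_univ = −Q_H/T_H + Q_C/T_C = 0.416 kJ/K (> 0, since η = 0.331 < η_Carnot = 0.574).

ΔS_univ ≈ 0.416 kJ/K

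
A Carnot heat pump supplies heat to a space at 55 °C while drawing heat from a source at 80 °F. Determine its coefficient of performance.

T_H = 55 °C → 55 + 273.15 = 328.15 K.
T_C = 80 °F → (80 − 32) × 5/9 = 26.67 °C = 299.82 K.
For a reversible heat pump, COP_HP = T_H/(T_H − T_C) = 328.15/(328.15 − 299.82) = 11.6.

COP_HP ≈ 11.6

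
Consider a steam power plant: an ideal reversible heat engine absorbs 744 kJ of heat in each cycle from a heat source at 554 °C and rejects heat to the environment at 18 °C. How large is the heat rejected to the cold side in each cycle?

Q_C ≈ 262 kJ

T_H = 554 °C → 554 + 273.15 = 827.15 K.
T_C = 18 °C → 18 + 273.15 = 291.15 K.
The Carnot efficiency is η = 1 − T_C/T_H = 1 − 291.15/827.15 = 0.6480.
For a reversible cycle Q_C/Q_H = T_C/T_H, so Q_C = 744 × 291.15/827.15 = 262 kJ.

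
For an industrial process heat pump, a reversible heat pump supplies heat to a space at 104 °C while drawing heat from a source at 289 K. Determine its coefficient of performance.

T_H = 104 °C → 104 + 273.15 = 377.15 K.
The Carnot heat-pump COP is COP_HP = T_H/(T_H − T_C) = 377.15/(377.15 − 289.00) = 4.279.

COP_HP ≈ 4.279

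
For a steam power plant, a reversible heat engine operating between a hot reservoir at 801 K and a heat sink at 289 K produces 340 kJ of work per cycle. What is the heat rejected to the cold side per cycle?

The Carnot efficiency is η = 1 − T_C/T_H = 1 − 289.00/801.00 = 0.6392.
Since Q_C/Q_H = T_C/T_H and Q_H = W/η, Q_C = W·T_C/(T_H − T_C) = 340 × 289.00/512.00 = 192 kJ.

Q_C ≈ 192 kJ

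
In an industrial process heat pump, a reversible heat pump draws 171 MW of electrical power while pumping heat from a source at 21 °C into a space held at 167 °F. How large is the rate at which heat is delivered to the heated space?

Q̇_H ≈ 1102 MW

T_H = 167 °F → (167 − 32) × 5/9 = 75.00 °C = 348.15 K.
T_C = 21 °C → 21 + 273.15 = 294.15 K.
Reversible heating COP: COP_HP = T_H/(T_H − T_C) = 348.15/54.00 = 6.4472.
Q_H = COP_HP · W = 6.4472 × 171 = 1102 MW.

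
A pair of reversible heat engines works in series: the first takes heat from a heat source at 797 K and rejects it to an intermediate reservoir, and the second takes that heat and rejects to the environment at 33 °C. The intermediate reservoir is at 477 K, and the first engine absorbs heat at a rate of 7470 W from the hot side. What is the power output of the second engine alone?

Ẇ₂ ≈ 1600 W

T_C = 33 °C → 33 + 273.15 = 306.15 K.
Heat entering the second stage: Q_m = Q_H·(T_m/T_H) = 7470 × 477.00/797.00 = 4470 W.
Second-stage efficiency η₂ = 1 − T_C/T_m = 1 − 306.15/477.00 = 0.3582, so W₂ = η₂·Q_m = 1600 W.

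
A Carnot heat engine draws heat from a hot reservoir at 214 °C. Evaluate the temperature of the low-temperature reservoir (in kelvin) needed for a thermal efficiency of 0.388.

T_C ≈ 298 K

T_H = 214 °C → 214 + 273.15 = 487.15 K.
From η = 1 − T_C/T_H, T_C = T_H·(1 − η) = 487.15 × (1 − 0.388) = 298 K.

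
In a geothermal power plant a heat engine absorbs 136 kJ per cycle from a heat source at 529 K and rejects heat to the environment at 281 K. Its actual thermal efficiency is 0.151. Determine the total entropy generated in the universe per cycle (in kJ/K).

ΔS_univ ≈ 0.154 kJ/K

W = η·Q_H = 0.151 × 136 = 20.54 kJ, so Q_C = Q_H − W = 115.5 kJ.
Entropy balance on the reservoirs: −Q_H/T_H = -0.2571 kJ/K, +Q_C/T_C = 0.4109 kJ/K.
ΔS_univ = −Q_H/T_H + Q_C/T_C = 0.154 kJ/K (> 0, since η = 0.151 < η_Carnot = 0.469).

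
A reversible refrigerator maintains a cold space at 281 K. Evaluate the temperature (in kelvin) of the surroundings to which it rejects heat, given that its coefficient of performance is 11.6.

T_H ≈ 305.2 K

COP_R = T_C/(T_H − T_C) ⇒ T_H = T_C·(1 + 1/COP_R) = 281.00 × (1 + 1/11.6) = 305.2 K.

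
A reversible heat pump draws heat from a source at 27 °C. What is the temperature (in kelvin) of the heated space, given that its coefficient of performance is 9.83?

T_H ≈ 334 K

T_C = 27 °C → 27 + 273.15 = 300.15 K.
COP_HP = T_H/(T_H − T_C) ⇒ T_H = T_C·COP_HP/(COP_HP − 1) = 300.15 × 9.83/(9.83 − 1) = 334 K.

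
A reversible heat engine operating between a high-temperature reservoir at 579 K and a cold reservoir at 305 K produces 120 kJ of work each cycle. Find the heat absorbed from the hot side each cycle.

Carnot efficiency: η = 1 − T_C/T_H = 1 − 305.00/579.00 = 0.4732.
Q_H = W/η = 120/0.4732 = 254 kJ.

Q_H ≈ 254 kJ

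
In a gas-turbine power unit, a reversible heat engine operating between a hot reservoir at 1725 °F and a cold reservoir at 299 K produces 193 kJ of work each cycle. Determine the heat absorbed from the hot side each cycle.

Q_H ≈ 256.1 kJ

T_H = 1725 °F → (1725 − 32) × 5/9 = 940.56 °C = 1213.71 K.
For a reversible engine, η = 1 − T_C/T_H = 1 − 299.00/1213.71 = 0.7536.
Q_H = W/η = 193/0.7536 = 256.1 kJ.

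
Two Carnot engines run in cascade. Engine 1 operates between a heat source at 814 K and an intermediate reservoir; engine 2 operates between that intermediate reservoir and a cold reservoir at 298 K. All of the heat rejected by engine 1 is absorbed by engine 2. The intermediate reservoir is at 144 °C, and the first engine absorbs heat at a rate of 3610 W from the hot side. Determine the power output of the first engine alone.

T_m = 144 °C → 144 + 273.15 = 417.15 K.
First-stage efficiency η₁ = 1 − T_m/T_H = 1 − 417.15/814.00 = 0.4875.
W₁ = η₁·Q_H = 0.4875 × 3610 = 1760 W.

Ẇ₁ ≈ 1760 W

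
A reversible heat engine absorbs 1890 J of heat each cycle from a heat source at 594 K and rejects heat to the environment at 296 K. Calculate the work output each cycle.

W ≈ 948.2 J

η_rev = 1 − T_C/T_H = 1 − 296.00/594.00 = 0.5017.
W = η·Q_H = 0.5017 × 1890 = 948.2 J.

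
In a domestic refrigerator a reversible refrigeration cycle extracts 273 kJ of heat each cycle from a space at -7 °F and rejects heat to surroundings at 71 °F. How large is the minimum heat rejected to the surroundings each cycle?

T_H = 71 °F → (71 − 32) × 5/9 = 21.67 °C = 294.82 K.
T_C = -7 °F → (-7 − 32) × 5/9 = -21.67 °C = 251.48 K.
For a reversible cycle Q_H/Q_C = T_H/T_C, so Q_H = Q_C·T_H/T_C = 273 × 294.82/251.48 = 320.0 kJ.

Q_H ≈ 320.0 kJ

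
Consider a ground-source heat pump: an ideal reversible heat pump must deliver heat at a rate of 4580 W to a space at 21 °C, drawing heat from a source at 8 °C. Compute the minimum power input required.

Ẇ_in ≈ 202 W

T_H = 21 °C → 21 + 273.15 = 294.15 K.
T_C = 8 °C → 8 + 273.15 = 281.15 K.
COP_HP = T_H/(T_H − T_C) = 294.15/13.00 = 22.6269.
W = Q_H/COP_HP = 4580/22.6269 = 202 W.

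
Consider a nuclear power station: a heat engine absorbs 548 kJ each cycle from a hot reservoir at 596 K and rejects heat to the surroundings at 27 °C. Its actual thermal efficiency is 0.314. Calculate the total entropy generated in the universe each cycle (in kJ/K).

T_C = 27 °C → 27 + 273.15 = 300.15 K.
W = η·Q_H = 0.314 × 548 = 172.1 kJ, so Q_C = Q_H − W = 375.9 kJ.
The hot reservoir loses entropy Q_H/T_H = 548/596.00 = 0.9195 kJ/K; the cold reservoir gains Q_C/T_C = 375.9/300.15 = 1.252 kJ/K.
ΔS_univ = −Q_H/T_H + Q_C/T_C = 0.333 kJ/K (> 0, since η = 0.314 < η_Carnot = 0.496).

ΔS_univ ≈ 0.333 kJ/K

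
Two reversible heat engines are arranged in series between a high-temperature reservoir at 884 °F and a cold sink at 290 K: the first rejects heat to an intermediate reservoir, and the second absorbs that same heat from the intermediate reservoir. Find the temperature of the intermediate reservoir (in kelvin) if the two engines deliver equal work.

T_m ≈ 518 K

T_H = 884 °F → (884 − 32) × 5/9 = 473.33 °C = 746.48 K.
For reversible stages Q_m = Q_H·(T_m/T_H). Setting W₁ = Q_H(1 − T_m/T_H) equal to W₂ = Q_m(1 − T_C/T_m) = Q_H·(T_m − T_C)/T_H gives T_H − T_m = T_m − T_C, so T_m = (T_H + T_C)/2 = (746.48 + 290.00)/2 = 518 K.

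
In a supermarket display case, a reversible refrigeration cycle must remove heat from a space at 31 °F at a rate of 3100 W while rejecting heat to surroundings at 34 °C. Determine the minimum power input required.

Ẇ_in ≈ 393.0 W

T_H = 34 °C → 34 + 273.15 = 307.15 K.
T_C = 31 °F → (31 − 32) × 5/9 = -0.56 °C = 272.59 K.
The reversible coefficient of performance is COP_R = T_C/(T_H − T_C) = 272.59/34.56 = 7.8886.
W = Q_C/COP_R = 3100/7.8886 = 393.0 W.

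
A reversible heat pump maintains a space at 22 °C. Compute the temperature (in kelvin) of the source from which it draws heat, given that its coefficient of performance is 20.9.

T_H = 22 °C → 22 + 273.15 = 295.15 K.
COP_HP = T_H/(T_H − T_C) ⇒ T_C = T_H·(COP_HP − 1)/COP_HP = 295.15 × (20.9 − 1)/20.9 = 281 K.

T_C ≈ 281 K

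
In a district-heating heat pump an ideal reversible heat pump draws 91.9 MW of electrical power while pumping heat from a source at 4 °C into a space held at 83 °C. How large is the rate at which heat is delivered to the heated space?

Q̇_H ≈ 414 MW

T_H = 83 °C → 83 + 273.15 = 356.15 K.
T_C = 4 °C → 4 + 273.15 = 277.15 K.
Reversible heating COP: COP_HP = T_H/(T_H − T_C) = 356.15/79.00 = 4.5082.
Q_H = COP_HP · W = 4.5082 × 91.9 = 414 MW.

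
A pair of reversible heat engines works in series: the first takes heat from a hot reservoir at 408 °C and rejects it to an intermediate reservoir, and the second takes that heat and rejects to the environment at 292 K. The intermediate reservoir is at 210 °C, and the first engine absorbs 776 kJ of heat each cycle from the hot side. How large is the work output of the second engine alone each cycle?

T_H = 408 °C → 408 + 273.15 = 681.15 K.
T_m = 210 °C → 210 + 273.15 = 483.15 K.
Heat entering the second stage: Q_m = Q_H·(T_m/T_H) = 776 × 483.15/681.15 = 550.4 kJ.
Second-stage efficiency η₂ = 1 − T_C/T_m = 1 − 292.00/483.15 = 0.3956, so W₂ = η₂·Q_m = 217.8 kJ.

W₂ ≈ 217.8 kJ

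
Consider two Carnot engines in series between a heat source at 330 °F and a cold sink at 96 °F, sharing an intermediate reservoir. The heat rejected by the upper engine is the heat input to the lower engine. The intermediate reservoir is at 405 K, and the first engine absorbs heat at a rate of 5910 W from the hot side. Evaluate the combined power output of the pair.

Ẇ_total ≈ 1750 W

T_H = 330 °F → (330 − 32) × 5/9 = 165.56 °C = 438.71 K.
T_C = 96 °F → (96 − 32) × 5/9 = 35.56 °C = 308.71 K.
Two reversible stages in series are equivalent to a single Carnot engine between T_H and T_C, so η_total = 1 − T_C/T_H = 1 − 308.71/438.71 = 0.2963.
W_total = η_total · Q_H = 0.2963 × 5910 = 1750 W.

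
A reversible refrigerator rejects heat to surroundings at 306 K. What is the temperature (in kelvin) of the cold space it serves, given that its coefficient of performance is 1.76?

COP_R = T_C/(T_H − T_C) ⇒ T_C = T_H·COP_R/(1 + COP_R) = 306.00 × 1.76/(1 + 1.76) = 195.1 K.

T_C ≈ 195.1 K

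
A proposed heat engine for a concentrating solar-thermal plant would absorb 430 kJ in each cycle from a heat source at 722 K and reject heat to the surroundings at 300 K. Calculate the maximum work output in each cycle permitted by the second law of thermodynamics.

W_max ≈ 251.3 kJ

The second-law ceiling is the Carnot efficiency, η_max = 1 − T_C/T_H = 1 − 300.00/722.00 = 0.5845.
W_max = η_max · Q_H = 0.5845 × 430 = 251.3 kJ.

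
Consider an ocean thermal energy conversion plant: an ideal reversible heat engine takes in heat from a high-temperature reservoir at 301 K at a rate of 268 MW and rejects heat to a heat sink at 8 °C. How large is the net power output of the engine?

Ẇ ≈ 17.67 MW

T_C = 8 °C → 8 + 273.15 = 281.15 K.
For a reversible engine, η = 1 − T_C/T_H = 1 − 281.15/301.00 = 0.0659.
W = η·Q_H = 0.0659 × 268 = 17.67 MW.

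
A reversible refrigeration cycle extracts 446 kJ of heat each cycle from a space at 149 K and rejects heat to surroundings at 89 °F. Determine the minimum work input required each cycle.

W_in ≈ 466 kJ

T_H = 89 °F → (89 − 32) × 5/9 = 31.67 °C = 304.82 K.
The reversible coefficient of performance is COP_R = T_C/(T_H − T_C) = 149.00/155.82 = 0.9563.
W = Q_C/COP_R = 446/0.9563 = 466 kJ.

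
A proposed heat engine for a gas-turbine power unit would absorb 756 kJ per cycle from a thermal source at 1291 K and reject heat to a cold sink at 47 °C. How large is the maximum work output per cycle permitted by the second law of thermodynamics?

W_max ≈ 568.5 kJ

T_C = 47 °C → 47 + 273.15 = 320.15 K.
By the Carnot theorem, η_max = 1 − T_C/T_H = 1 − 320.15/1291.00 = 0.7520.
W_max = η_max · Q_H = 0.7520 × 756 = 568.5 kJ.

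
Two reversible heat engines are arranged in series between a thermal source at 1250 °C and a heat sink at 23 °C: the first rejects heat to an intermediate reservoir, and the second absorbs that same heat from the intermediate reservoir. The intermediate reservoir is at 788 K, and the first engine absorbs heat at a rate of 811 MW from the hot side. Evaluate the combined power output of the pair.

T_H = 1250 °C → 1250 + 273.15 = 1523.15 K.
T_C = 23 °C → 23 + 273.15 = 296.15 K.
Two reversible stages in series are equivalent to a single Carnot engine between T_H and T_C, so η_total = 1 − T_C/T_H = 1 − 296.15/1523.15 = 0.8056.
W_total = η_total · Q_H = 0.8056 × 811 = 653.3 MW.

Ẇ_total ≈ 653.3 MW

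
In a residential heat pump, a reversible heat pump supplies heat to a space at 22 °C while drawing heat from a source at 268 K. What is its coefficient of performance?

COP_HP ≈ 10.9

T_H = 22 °C → 22 + 273.15 = 295.15 K.
COP_HP = T_H/(T_H − T_C) = 295.15/(295.15 − 268.00) = 10.9.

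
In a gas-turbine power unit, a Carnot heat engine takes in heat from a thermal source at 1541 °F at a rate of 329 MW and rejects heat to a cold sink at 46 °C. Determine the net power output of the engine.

Ẇ ≈ 235 MW

T_H = 1541 °F → (1541 − 32) × 5/9 = 838.33 °C = 1111.48 K.
T_C = 46 °C → 46 + 273.15 = 319.15 K.
η_rev = 1 − T_C/T_H = 1 − 319.15/1111.48 = 0.7129.
W = η·Q_H = 0.7129 × 329 = 235 MW.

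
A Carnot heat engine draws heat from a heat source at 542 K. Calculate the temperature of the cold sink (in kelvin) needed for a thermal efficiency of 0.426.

T_C ≈ 311 K

From η = 1 − T_C/T_H, T_C = T_H·(1 − η) = 542.00 × (1 − 0.426) = 311 K.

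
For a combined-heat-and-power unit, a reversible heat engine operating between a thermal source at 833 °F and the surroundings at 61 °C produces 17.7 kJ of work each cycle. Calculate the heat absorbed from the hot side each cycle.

Q_H ≈ 33.10 kJ

T_H = 833 °F → (833 − 32) × 5/9 = 445.00 °C = 718.15 K.
T_C = 61 °C → 61 + 273.15 = 334.15 K.
Carnot efficiency: η = 1 − T_C/T_H = 1 − 334.15/718.15 = 0.5347.
Q_H = W/η = 17.7/0.5347 = 33.10 kJ.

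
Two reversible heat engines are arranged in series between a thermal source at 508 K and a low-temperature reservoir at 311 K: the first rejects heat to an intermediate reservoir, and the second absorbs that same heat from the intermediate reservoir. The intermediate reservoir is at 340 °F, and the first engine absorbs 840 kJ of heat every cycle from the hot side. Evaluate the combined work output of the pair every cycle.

W_total ≈ 326 kJ

Two reversible stages in series are equivalent to a single Carnot engine between T_H and T_C, so η_total = 1 − T_C/T_H = 1 − 311.00/508.00 = 0.3878.
W_total = η_total · Q_H = 0.3878 × 840 = 326 kJ.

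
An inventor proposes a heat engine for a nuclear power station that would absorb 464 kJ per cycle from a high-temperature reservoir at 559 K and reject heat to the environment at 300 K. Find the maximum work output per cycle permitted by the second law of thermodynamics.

The upper bound on efficiency is η_max = 1 − T_C/T_H = 1 − 300.00/559.00 = 0.4633.
W_max = η_max · Q_H = 0.4633 × 464 = 215.0 kJ.

W_max ≈ 215.0 kJ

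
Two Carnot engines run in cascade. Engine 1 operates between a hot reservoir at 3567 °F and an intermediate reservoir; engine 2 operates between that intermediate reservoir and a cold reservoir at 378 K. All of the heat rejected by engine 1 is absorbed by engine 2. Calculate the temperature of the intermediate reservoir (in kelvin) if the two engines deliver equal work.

T_H = 3567 °F → (3567 − 32) × 5/9 = 1963.89 °C = 2237.04 K.
For reversible stages Q_m = Q_H·(T_m/T_H). Setting W₁ = Q_H(1 − T_m/T_H) equal to W₂ = Q_m(1 − T_C/T_m) = Q_H·(T_m − T_C)/T_H gives T_H − T_m = T_m − T_C, so T_m = (T_H + T_C)/2 = (2237.04 + 378.00)/2 = 1310 K.

T_m ≈ 1310 K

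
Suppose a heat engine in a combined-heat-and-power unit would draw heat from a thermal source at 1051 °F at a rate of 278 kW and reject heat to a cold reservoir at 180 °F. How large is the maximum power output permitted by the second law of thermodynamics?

Ẇ_max ≈ 160 kW

T_H = 1051 °F → (1051 − 32) × 5/9 = 566.11 °C = 839.26 K.
T_C = 180 °F → (180 − 32) × 5/9 = 82.22 °C = 355.37 K.
The upper bound on efficiency is η_max = 1 − T_C/T_H = 1 − 355.37/839.26 = 0.5766.
W_max = η_max · Q_H = 0.5766 × 278 = 160 kW.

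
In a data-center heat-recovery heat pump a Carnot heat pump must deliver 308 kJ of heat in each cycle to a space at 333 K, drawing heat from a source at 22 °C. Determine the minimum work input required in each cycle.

T_C = 22 °C → 22 + 273.15 = 295.15 K.
COP_HP = T_H/(T_H − T_C) = 333.00/37.85 = 8.7979.
W = Q_H/COP_HP = 308/8.7979 = 35.0 kJ.

W_in ≈ 35.0 kJ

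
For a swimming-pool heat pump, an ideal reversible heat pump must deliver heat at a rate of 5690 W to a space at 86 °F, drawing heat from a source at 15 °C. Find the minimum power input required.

Ẇ_in ≈ 282 W

T_H = 86 °F → (86 − 32) × 5/9 = 30.00 °C = 303.15 K.
T_C = 15 °C → 15 + 273.15 = 288.15 K.
The Carnot heat-pump COP is COP_HP = T_H/(T_H − T_C) = 303.15/15.00 = 20.2100.
W = Q_H/COP_HP = 5690/20.2100 = 282 W.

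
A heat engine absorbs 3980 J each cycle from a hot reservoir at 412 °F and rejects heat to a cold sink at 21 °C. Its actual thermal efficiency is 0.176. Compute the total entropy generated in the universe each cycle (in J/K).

ΔS_univ ≈ 2.93 J/K

T_H = 412 °F → (412 − 32) × 5/9 = 211.11 °C = 484.26 K.
T_C = 21 °C → 21 + 273.15 = 294.15 K.
W = η·Q_H = 0.176 × 3980 = 700.5 J, so Q_C = Q_H − W = 3280 J.
The hot reservoir loses entropy Q_H/T_H = 3980/484.26 = 8.219 J/K; the cold reservoir gains Q_C/T_C = 3280/294.15 = 11.15 J/K.
ΔS_univ = −Q_H/T_H + Q_C/T_C = 2.93 J/K (> 0, since η = 0.176 < η_Carnot = 0.393).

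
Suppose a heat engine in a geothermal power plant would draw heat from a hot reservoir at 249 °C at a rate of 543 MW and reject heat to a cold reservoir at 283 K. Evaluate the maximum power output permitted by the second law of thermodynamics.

T_H = 249 °C → 249 + 273.15 = 522.15 K.
The upper bound on efficiency is η_max = 1 − T_C/T_H = 1 − 283.00/522.15 = 0.4580.
W_max = η_max · Q_H = 0.4580 × 543 = 249 MW.

Ẇ_max ≈ 249 MW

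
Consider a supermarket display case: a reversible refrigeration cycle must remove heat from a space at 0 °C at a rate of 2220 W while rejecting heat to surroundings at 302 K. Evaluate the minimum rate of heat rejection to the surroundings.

T_C = 0 °C → 0 + 273.15 = 273.15 K.
For a reversible cycle Q_H/Q_C = T_H/T_C, so Q_H = Q_C·T_H/T_C = 2220 × 302.00/273.15 = 2450 W.

Q̇_H ≈ 2450 W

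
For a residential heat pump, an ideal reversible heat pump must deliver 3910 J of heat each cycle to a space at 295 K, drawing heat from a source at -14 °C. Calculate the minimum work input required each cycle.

T_C = -14 °C → -14 + 273.15 = 259.15 K.
For a reversible heat pump, COP_HP = T_H/(T_H − T_C) = 295.00/35.85 = 8.2287.
W = Q_H/COP_HP = 3910/8.2287 = 475.2 J.

W_in ≈ 475.2 J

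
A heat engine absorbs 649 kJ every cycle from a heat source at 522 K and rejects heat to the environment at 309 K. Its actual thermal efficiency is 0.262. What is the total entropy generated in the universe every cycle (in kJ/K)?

ΔS_univ ≈ 0.307 kJ/K

W = η·Q_H = 0.262 × 649 = 170.0 kJ, so Q_C = Q_H − W = 479.0 kJ.
Reservoir entropy changes: ΔS_H = −Q_H/T_H = −649/522.00 = -1.243 kJ/K and ΔS_C = +Q_C/T_C = 479.0/309.00 = 1.550 kJ/K.
ΔS_univ = −Q_H/T_H + Q_C/T_C = 0.307 kJ/K (> 0, since η = 0.262 < η_Carnot = 0.408).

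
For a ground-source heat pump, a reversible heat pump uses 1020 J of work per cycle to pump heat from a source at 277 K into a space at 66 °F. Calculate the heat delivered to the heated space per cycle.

T_H = 66 °F → (66 − 32) × 5/9 = 18.89 °C = 292.04 K.
The Carnot heat-pump COP is COP_HP = T_H/(T_H − T_C) = 292.04/15.04 = 19.4189.
Q_H = COP_HP · W = 19.4189 × 1020 = 19810 J.

Q_H ≈ 19810 J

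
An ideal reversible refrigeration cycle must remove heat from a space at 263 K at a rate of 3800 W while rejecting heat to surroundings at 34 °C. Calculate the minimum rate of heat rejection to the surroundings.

T_H = 34 °C → 34 + 273.15 = 307.15 K.
For a reversible cycle Q_H/Q_C = T_H/T_C, so Q_H = Q_C·T_H/T_C = 3800 × 307.15/263.00 = 4438 W.

Q̇_H ≈ 4438 W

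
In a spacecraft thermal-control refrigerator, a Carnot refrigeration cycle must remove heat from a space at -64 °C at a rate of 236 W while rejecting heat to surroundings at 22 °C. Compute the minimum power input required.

T_H = 22 °C → 22 + 273.15 = 295.15 K.
T_C = -64 °C → -64 + 273.15 = 209.15 K.
Carnot COP: COP_R = T_C/(T_H − T_C) = 209.15/86.00 = 2.4320.
W = Q_C/COP_R = 236/2.4320 = 97.04 W.

Ẇ_in ≈ 97.04 W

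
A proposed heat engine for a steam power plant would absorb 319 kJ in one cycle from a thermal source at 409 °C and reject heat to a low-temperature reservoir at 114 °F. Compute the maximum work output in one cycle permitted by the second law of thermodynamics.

T_H = 409 °C → 409 + 273.15 = 682.15 K.
T_C = 114 °F → (114 − 32) × 5/9 = 45.56 °C = 318.71 K.
By the Carnot theorem, η_max = 1 − T_C/T_H = 1 − 318.71/682.15 = 0.5328.
W_max = η_max · Q_H = 0.5328 × 319 = 170 kJ.

W_max ≈ 170 kJ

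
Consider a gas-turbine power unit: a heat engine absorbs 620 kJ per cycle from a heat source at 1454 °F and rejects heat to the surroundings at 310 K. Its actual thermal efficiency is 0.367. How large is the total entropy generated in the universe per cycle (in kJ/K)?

ΔS_univ ≈ 0.683 kJ/K

T_H = 1454 °F → (1454 − 32) × 5/9 = 790.00 °C = 1063.15 K.
W = η·Q_H = 0.367 × 620 = 227.5 kJ, so Q_C = Q_H − W = 392.5 kJ.
Entropy balance on the reservoirs: −Q_H/T_H = -0.5832 kJ/K, +Q_C/T_C = 1.266 kJ/K.
ΔS_univ = −Q_H/T_H + Q_C/T_C = 0.683 kJ/K (> 0, since η = 0.367 < η_Carnot = 0.708).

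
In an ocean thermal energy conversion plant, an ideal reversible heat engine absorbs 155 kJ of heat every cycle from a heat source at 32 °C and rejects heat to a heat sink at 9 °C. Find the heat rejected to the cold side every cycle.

Q_C ≈ 143 kJ

T_H = 32 °C → 32 + 273.15 = 305.15 K.
T_C = 9 °C → 9 + 273.15 = 282.15 K.
For a reversible engine, η = 1 − T_C/T_H = 1 − 282.15/305.15 = 0.0754.
For a reversible cycle Q_C/Q_H = T_C/T_H, so Q_C = 155 × 282.15/305.15 = 143 kJ.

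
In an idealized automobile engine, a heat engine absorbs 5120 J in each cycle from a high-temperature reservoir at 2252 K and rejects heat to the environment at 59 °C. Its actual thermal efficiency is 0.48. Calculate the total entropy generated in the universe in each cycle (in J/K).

ΔS_univ ≈ 5.74 J/K

T_C = 59 °C → 59 + 273.15 = 332.15 K.
W = η·Q_H = 0.48 × 5120 = 2458 J, so Q_C = Q_H − W = 2662 J.
Reservoir entropy changes: ΔS_H = −Q_H/T_H = −5120/2252.00 = -2.274 J/K and ΔS_C = +Q_C/T_C = 2662/332.15 = 8.016 J/K.
ΔS_univ = −Q_H/T_H + Q_C/T_C = 5.74 J/K (> 0, since η = 0.48 < η_Carnot = 0.853).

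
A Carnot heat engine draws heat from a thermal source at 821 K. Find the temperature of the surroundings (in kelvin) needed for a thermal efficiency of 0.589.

From η = 1 − T_C/T_H, T_C = T_H·(1 − η) = 821.00 × (1 − 0.589) = 337.4 K.

T_C ≈ 337.4 K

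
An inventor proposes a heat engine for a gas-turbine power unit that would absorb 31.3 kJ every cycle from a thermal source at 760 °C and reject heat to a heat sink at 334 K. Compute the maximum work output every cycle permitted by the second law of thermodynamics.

W_max ≈ 21.18 kJ

T_H = 760 °C → 760 + 273.15 = 1033.15 K.
The second-law ceiling is the Carnot efficiency, η_max = 1 − T_C/T_H = 1 − 334.00/1033.15 = 0.6767.
W_max = η_max · Q_H = 0.6767 × 31.3 = 21.18 kJ.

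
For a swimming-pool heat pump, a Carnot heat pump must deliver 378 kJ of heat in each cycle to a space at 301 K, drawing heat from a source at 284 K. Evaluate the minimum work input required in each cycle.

Reversible heating COP: COP_HP = T_H/(T_H − T_C) = 301.00/17.00 = 17.7059.
W = Q_H/COP_HP = 378/17.7059 = 21.35 kJ.

W_in ≈ 21.35 kJ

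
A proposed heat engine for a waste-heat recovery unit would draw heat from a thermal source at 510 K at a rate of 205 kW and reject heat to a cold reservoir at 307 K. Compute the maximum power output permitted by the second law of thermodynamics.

Ẇ_max ≈ 81.6 kW

The upper bound on efficiency is η_max = 1 − T_C/T_H = 1 − 307.00/510.00 = 0.3980.
W_max = η_max · Q_H = 0.3980 × 205 = 81.6 kW.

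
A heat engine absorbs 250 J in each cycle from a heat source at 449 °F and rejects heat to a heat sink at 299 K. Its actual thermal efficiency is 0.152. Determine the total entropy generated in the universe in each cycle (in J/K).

ΔS_univ ≈ 0.2138 J/K

T_H = 449 °F → (449 − 32) × 5/9 = 231.67 °C = 504.82 K.
W = η·Q_H = 0.152 × 250 = 38.00 J, so Q_C = Q_H − W = 212.0 J.
The hot reservoir loses entropy Q_H/T_H = 250/504.82 = 0.4952 J/K; the cold reservoir gains Q_C/T_C = 212.0/299.00 = 0.7090 J/K.
ΔS_univ = −Q_H/T_H + Q_C/T_C = 0.2138 J/K (> 0, since η = 0.152 < η_Carnot = 0.408).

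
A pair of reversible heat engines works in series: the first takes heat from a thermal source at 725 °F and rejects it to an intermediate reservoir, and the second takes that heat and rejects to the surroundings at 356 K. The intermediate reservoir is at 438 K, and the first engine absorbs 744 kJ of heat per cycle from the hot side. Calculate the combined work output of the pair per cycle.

W_total ≈ 342 kJ

T_H = 725 °F → (725 − 32) × 5/9 = 385.00 °C = 658.15 K.
Two reversible stages in series are equivalent to a single Carnot engine between T_H and T_C, so η_total = 1 − T_C/T_H = 1 − 356.00/658.15 = 0.4591.
W_total = η_total · Q_H = 0.4591 × 744 = 342 kJ.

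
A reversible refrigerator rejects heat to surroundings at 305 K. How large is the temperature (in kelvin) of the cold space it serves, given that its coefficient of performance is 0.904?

COP_R = T_C/(T_H − T_C) ⇒ T_C = T_H·COP_R/(1 + COP_R) = 305.00 × 0.904/(1 + 0.904) = 145 K.

T_C ≈ 145 K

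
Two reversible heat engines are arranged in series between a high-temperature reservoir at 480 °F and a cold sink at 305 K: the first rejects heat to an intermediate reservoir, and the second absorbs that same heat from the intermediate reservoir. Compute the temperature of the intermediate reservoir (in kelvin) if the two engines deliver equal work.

T_H = 480 °F → (480 − 32) × 5/9 = 248.89 °C = 522.04 K.
For reversible stages Q_m = Q_H·(T_m/T_H). Setting W₁ = Q_H(1 − T_m/T_H) equal to W₂ = Q_m(1 − T_C/T_m) = Q_H·(T_m − T_C)/T_H gives T_H − T_m = T_m − T_C, so T_m = (T_H + T_C)/2 = (522.04 + 305.00)/2 = 414 K.

T_m ≈ 414 K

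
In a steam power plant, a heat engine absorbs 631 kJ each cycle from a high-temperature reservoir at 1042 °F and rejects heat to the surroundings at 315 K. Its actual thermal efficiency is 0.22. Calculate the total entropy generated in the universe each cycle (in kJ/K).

T_H = 1042 °F → (1042 − 32) × 5/9 = 561.11 °C = 834.26 K.
W = η·Q_H = 0.22 × 631 = 138.8 kJ, so Q_C = Q_H − W = 492.2 kJ.
The hot reservoir loses entropy Q_H/T_H = 631/834.26 = 0.7564 kJ/K; the cold reservoir gains Q_C/T_C = 492.2/315.00 = 1.562 kJ/K.
ΔS_univ = −Q_H/T_H + Q_C/T_C = 0.8061 kJ/K (> 0, since η = 0.22 < η_Carnot = 0.622).

ΔS_univ ≈ 0.8061 kJ/K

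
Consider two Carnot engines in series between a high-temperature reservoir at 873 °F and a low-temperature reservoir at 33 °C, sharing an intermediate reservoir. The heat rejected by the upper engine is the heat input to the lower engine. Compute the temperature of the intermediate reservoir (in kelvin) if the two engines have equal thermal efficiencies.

T_m ≈ 476 K

T_H = 873 °F → (873 − 32) × 5/9 = 467.22 °C = 740.37 K.
T_C = 33 °C → 33 + 273.15 = 306.15 K.
Equal efficiencies require 1 − T_m/T_H = 1 − T_C/T_m, i.e. T_m/T_H = T_C/T_m, so T_m = √(T_H·T_C) = √(740.37 × 306.15) = 476 K.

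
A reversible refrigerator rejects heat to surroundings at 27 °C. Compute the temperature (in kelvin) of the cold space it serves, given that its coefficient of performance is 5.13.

T_C ≈ 251 K

T_H = 27 °C → 27 + 273.15 = 300.15 K.
COP_R = T_C/(T_H − T_C) ⇒ T_C = T_H·COP_R/(1 + COP_R) = 300.15 × 5.13/(1 + 5.13) = 251 K.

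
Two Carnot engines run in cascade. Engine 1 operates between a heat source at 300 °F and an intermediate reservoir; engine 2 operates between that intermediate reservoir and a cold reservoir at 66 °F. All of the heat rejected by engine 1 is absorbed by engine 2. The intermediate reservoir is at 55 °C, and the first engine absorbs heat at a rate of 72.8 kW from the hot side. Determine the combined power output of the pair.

Ẇ_total ≈ 22.42 kW

T_H = 300 °F → (300 − 32) × 5/9 = 148.89 °C = 422.04 K.
T_C = 66 °F → (66 − 32) × 5/9 = 18.89 °C = 292.04 K.
Two reversible stages in series are equivalent to a single Carnot engine between T_H and T_C, so η_total = 1 − T_C/T_H = 1 − 292.04/422.04 = 0.3080.
W_total = η_total · Q_H = 0.3080 × 72.8 = 22.42 kW.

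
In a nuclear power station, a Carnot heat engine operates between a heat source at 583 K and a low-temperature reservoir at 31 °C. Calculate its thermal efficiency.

T_C = 31 °C → 31 + 273.15 = 304.15 K.
Since the cycle is reversible, η = 1 − T_C/T_H = 1 − 304.15/583.00 = 0.4783.

η ≈ 0.4783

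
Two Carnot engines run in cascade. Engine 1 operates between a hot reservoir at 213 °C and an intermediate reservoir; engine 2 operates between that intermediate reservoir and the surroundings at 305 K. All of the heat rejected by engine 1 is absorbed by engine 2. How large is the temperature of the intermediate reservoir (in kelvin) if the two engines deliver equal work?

T_H = 213 °C → 213 + 273.15 = 486.15 K.
For reversible stages Q_m = Q_H·(T_m/T_H). Setting W₁ = Q_H(1 − T_m/T_H) equal to W₂ = Q_m(1 − T_C/T_m) = Q_H·(T_m − T_C)/T_H gives T_H − T_m = T_m − T_C, so T_m = (T_H + T_C)/2 = (486.15 + 305.00)/2 = 396 K.

T_m ≈ 396 K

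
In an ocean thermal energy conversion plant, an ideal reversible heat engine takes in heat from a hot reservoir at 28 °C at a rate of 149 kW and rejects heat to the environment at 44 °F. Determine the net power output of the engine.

T_H = 28 °C → 28 + 273.15 = 301.15 K.
T_C = 44 °F → (44 − 32) × 5/9 = 6.67 °C = 279.82 K.
Carnot efficiency: η = 1 − T_C/T_H = 1 − 279.82/301.15 = 0.0708.
W = η·Q_H = 0.0708 × 149 = 10.6 kW.

Ẇ ≈ 10.6 kW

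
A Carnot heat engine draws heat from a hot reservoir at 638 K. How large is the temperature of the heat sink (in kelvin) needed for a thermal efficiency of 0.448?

From η = 1 − T_C/T_H, T_C = T_H·(1 − η) = 638.00 × (1 − 0.448) = 352 K.

T_C ≈ 352 K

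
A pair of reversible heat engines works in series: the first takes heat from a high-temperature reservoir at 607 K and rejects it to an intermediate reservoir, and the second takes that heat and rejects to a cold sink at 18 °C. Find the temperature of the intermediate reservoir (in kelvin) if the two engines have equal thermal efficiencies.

T_m ≈ 420.4 K

T_C = 18 °C → 18 + 273.15 = 291.15 K.
Equal efficiencies require 1 − T_m/T_H = 1 − T_C/T_m, i.e. T_m/T_H = T_C/T_m, so T_m = √(T_H·T_C) = √(607.00 × 291.15) = 420.4 K.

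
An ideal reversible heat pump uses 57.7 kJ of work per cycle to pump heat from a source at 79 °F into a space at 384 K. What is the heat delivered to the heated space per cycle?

T_C = 79 °F → (79 − 32) × 5/9 = 26.11 °C = 299.26 K.
COP_HP = T_H/(T_H − T_C) = 384.00/84.74 = 4.5316.
Q_H = COP_HP · W = 4.5316 × 57.7 = 261 kJ.

Q_H ≈ 261 kJ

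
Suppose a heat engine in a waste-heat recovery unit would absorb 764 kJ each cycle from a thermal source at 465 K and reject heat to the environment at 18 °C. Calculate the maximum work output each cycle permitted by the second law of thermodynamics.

T_C = 18 °C → 18 + 273.15 = 291.15 K.
No engine can exceed the Carnot limit: η_max = 1 − T_C/T_H = 1 − 291.15/465.00 = 0.3739.
W_max = η_max · Q_H = 0.3739 × 764 = 285.6 kJ.

W_max ≈ 285.6 kJ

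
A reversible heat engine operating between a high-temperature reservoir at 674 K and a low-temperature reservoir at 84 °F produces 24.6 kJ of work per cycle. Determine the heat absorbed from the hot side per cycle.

Q_H ≈ 44.6 kJ

T_C = 84 °F → (84 − 32) × 5/9 = 28.89 °C = 302.04 K.
η_rev = 1 − T_C/T_H = 1 − 302.04/674.00 = 0.5519.
Q_H = W/η = 24.6/0.5519 = 44.6 kJ.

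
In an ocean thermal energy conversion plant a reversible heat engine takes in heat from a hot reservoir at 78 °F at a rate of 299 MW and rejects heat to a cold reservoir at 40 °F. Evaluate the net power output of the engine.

T_H = 78 °F → (78 − 32) × 5/9 = 25.56 °C = 298.71 K.
T_C = 40 °F → (40 − 32) × 5/9 = 4.44 °C = 277.59 K.
Carnot efficiency: η = 1 − T_C/T_H = 1 − 277.59/298.71 = 0.0707.
W = η·Q_H = 0.0707 × 299 = 21.13 MW.

Ẇ ≈ 21.13 MW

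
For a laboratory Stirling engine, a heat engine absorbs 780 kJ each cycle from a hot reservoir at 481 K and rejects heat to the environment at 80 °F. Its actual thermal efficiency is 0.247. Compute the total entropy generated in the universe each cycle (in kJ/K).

T_C = 80 °F → (80 − 32) × 5/9 = 26.67 °C = 299.82 K.
W = η·Q_H = 0.247 × 780 = 192.7 kJ, so Q_C = Q_H − W = 587.3 kJ.
Entropy balance on the reservoirs: −Q_H/T_H = -1.622 kJ/K, +Q_C/T_C = 1.959 kJ/K.
ΔS_univ = −Q_H/T_H + Q_C/T_C = 0.337 kJ/K (> 0, since η = 0.247 < η_Carnot = 0.377).

ΔS_univ ≈ 0.337 kJ/K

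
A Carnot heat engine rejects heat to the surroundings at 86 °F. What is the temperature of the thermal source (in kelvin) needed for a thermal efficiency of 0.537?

T_C = 86 °F → (86 − 32) × 5/9 = 30.00 °C = 303.15 K.
From η = 1 − T_C/T_H, solving for T_H gives T_H = T_C/(1 − η) = 303.15/(1 − 0.537) = 654.8 K.

T_H ≈ 654.8 K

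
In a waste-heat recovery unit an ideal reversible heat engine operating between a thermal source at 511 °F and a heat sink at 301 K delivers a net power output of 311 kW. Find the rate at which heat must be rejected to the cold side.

T_H = 511 °F → (511 − 32) × 5/9 = 266.11 °C = 539.26 K.
The Carnot efficiency is η = 1 − T_C/T_H = 1 − 301.00/539.26 = 0.4418.
Since Q_C/Q_H = T_C/T_H and Q_H = W/η, Q_C = W·T_C/(T_H − T_C) = 311 × 301.00/238.26 = 393 kW.

Q̇_C ≈ 393 kW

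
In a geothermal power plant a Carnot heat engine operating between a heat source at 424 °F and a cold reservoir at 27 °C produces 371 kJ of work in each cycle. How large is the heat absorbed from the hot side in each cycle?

Q_H ≈ 955 kJ

T_H = 424 °F → (424 − 32) × 5/9 = 217.78 °C = 490.93 K.
T_C = 27 °C → 27 + 273.15 = 300.15 K.
For a reversible engine, η = 1 − T_C/T_H = 1 − 300.15/490.93 = 0.3886.
Q_H = W/η = 371/0.3886 = 955 kJ.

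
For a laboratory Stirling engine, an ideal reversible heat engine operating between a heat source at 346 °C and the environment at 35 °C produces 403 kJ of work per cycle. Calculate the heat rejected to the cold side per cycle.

Q_C ≈ 399.3 kJ

T_H = 346 °C → 346 + 273.15 = 619.15 K.
T_C = 35 °C → 35 + 273.15 = 308.15 K.
The Carnot efficiency is η = 1 − T_C/T_H = 1 − 308.15/619.15 = 0.5023.
Since Q_C/Q_H = T_C/T_H and Q_H = W/η, Q_C = W·T_C/(T_H − T_C) = 403 × 308.15/311.00 = 399.3 kJ.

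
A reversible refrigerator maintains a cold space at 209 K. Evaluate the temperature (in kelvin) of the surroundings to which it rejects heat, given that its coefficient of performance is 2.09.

COP_R = T_C/(T_H − T_C) ⇒ T_H = T_C·(1 + 1/COP_R) = 209.00 × (1 + 1/2.09) = 309.0 K.

T_H ≈ 309.0 K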